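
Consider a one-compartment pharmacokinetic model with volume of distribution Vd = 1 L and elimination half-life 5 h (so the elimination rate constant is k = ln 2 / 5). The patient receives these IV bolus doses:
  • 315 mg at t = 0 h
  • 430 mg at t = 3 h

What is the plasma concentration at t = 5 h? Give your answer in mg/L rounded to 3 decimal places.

483.379 mg/L

k = ln 2 / 5 = 0.13863 per h
Dose 1 (315 mg at t=0 h): 315·exp(−0.13863·5) = 157.500 mg/L
Dose 2 (430 mg at t=3 h): 430·exp(−0.13863·2) = 325.879 mg/L
C(5) = 157.500 + 325.879 = 483.379 mg/L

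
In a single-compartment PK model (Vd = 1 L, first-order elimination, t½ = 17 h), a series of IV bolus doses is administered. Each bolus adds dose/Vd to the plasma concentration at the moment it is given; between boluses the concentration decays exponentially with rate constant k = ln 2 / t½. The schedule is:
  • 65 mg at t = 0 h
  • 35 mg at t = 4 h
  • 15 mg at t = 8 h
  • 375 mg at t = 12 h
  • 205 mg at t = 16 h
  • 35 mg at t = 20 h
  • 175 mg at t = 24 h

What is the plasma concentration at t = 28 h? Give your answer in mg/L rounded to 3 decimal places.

535.450 mg/L

k = ln 2 / 17 = 0.04077 per h
Dose 1 (65 mg at t=0 h): 65·exp(−0.04077·28) = 20.754 mg/L
Dose 2 (35 mg at t=4 h): 35·exp(−0.04077·24) = 13.155 mg/L
Dose 3 (15 mg at t=8 h): 15·exp(−0.04077·20) = 6.636 mg/L
Dose 4 (375 mg at t=12 h): 375·exp(−0.04077·16) = 195.303 mg/L
Dose 5 (205 mg at t=16 h): 205·exp(−0.04077·12) = 125.679 mg/L
Dose 6 (35 mg at t=20 h): 35·exp(−0.04077·8) = 25.258 mg/L
Dose 7 (175 mg at t=24 h): 175·exp(−0.04077·4) = 148.665 mg/L
C(28) = 20.754 + 13.155 + 6.636 + 195.303 + 125.679 + 25.258 + 148.665 = 535.450 mg/L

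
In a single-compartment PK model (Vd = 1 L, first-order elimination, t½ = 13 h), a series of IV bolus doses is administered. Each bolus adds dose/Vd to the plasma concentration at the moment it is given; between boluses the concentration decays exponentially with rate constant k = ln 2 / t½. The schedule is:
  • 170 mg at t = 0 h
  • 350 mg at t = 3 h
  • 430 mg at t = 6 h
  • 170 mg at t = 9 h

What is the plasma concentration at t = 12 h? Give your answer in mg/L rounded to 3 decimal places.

k = ln 2 / 13 = 0.05332 per h
Dose 1 (170 mg at t=0 h): 170·exp(−0.05332·12) = 89.655 mg/L
Dose 2 (350 mg at t=3 h): 350·exp(−0.05332·9) = 216.602 mg/L
Dose 3 (430 mg at t=6 h): 430·exp(−0.05332·6) = 312.271 mg/L
Dose 4 (170 mg at t=9 h): 170·exp(−0.05332·3) = 144.871 mg/L
C(12) = 89.655 + 216.602 + 312.271 + 144.871 = 763.399 mg/L

763.399 mg/L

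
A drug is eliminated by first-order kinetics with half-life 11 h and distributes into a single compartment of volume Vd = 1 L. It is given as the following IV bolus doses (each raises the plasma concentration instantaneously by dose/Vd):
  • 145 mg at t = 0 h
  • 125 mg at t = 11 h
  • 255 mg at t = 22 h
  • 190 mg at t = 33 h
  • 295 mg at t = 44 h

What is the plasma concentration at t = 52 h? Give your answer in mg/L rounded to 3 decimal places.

288.998 mg/L

k = ln 2 / 11 = 0.06301 per h
Dose 1 (145 mg at t=0 h): 145·exp(−0.06301·52) = 5.474 mg/L
Dose 2 (125 mg at t=11 h): 125·exp(−0.06301·41) = 9.438 mg/L
Dose 3 (255 mg at t=22 h): 255·exp(−0.06301·30) = 38.508 mg/L
Dose 4 (190 mg at t=33 h): 190·exp(−0.06301·19) = 57.384 mg/L
Dose 5 (295 mg at t=44 h): 295·exp(−0.06301·8) = 178.193 mg/L
C(52) = 5.474 + 9.438 + 38.508 + 57.384 + 178.193 = 288.998 mg/L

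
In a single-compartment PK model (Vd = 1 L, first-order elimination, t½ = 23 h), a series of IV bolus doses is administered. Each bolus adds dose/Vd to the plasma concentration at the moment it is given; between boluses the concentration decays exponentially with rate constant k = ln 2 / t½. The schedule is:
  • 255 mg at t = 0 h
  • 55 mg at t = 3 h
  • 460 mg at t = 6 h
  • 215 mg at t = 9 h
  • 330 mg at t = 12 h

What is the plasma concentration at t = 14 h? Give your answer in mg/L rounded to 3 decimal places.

k = ln 2 / 23 = 0.03014 per h
Dose 1 (255 mg at t=0 h): 255·exp(−0.03014·14) = 167.226 mg/L
Dose 2 (55 mg at t=3 h): 55·exp(−0.03014·11) = 39.481 mg/L
Dose 3 (460 mg at t=6 h): 460·exp(−0.03014·8) = 361.453 mg/L
Dose 4 (215 mg at t=9 h): 215·exp(−0.03014·5) = 184.926 mg/L
Dose 5 (330 mg at t=12 h): 330·exp(−0.03014·2) = 310.697 mg/L
C(14) = 167.226 + 39.481 + 361.453 + 184.926 + 310.697 = 1063.783 mg/L

1063.783 mg/L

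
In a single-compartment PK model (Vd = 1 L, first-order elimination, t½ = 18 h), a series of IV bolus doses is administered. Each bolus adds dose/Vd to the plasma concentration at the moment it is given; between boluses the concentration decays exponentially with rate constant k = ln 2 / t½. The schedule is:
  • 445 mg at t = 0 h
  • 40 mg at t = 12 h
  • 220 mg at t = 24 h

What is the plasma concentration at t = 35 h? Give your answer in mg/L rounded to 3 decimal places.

276.147 mg/L

k = ln 2 / 18 = 0.03851 per h
Dose 1 (445 mg at t=0 h): 445·exp(−0.03851·35) = 115.618 mg/L
Dose 2 (40 mg at t=12 h): 40·exp(−0.03851·23) = 16.497 mg/L
Dose 3 (220 mg at t=24 h): 220·exp(−0.03851·11) = 144.032 mg/L
C(35) = 115.618 + 16.497 + 144.032 = 276.147 mg/L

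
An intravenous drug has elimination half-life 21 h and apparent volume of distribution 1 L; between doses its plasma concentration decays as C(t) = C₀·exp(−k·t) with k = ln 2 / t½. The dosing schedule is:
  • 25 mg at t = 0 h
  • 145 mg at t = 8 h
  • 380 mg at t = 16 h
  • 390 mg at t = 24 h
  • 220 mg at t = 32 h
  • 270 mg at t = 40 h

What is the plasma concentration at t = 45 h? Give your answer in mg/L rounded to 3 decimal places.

761.487 mg/L

k = ln 2 / 21 = 0.03301 per h
Dose 1 (25 mg at t=0 h): 25·exp(−0.03301·45) = 5.661 mg/L
Dose 2 (145 mg at t=8 h): 145·exp(−0.03301·37) = 42.754 mg/L
Dose 3 (380 mg at t=16 h): 380·exp(−0.03301·29) = 145.907 mg/L
Dose 4 (390 mg at t=24 h): 390·exp(−0.03301·21) = 195.000 mg/L
Dose 5 (220 mg at t=32 h): 220·exp(−0.03301·13) = 143.242 mg/L
Dose 6 (270 mg at t=40 h): 270·exp(−0.03301·5) = 228.923 mg/L
C(45) = 5.661 + 42.754 + 145.907 + 195.000 + 143.242 + 228.923 = 761.487 mg/L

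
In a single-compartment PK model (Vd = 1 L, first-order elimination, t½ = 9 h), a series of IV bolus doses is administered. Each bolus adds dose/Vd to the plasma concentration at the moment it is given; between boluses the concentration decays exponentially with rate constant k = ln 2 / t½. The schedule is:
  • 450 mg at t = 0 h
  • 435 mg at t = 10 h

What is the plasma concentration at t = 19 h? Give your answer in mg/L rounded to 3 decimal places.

k = ln 2 / 9 = 0.07702 per h
Dose 1 (450 mg at t=0 h): 450·exp(−0.07702·19) = 104.161 mg/L
Dose 2 (435 mg at t=10 h): 435·exp(−0.07702·9) = 217.500 mg/L
C(19) = 104.161 + 217.500 = 321.661 mg/L

321.661 mg/L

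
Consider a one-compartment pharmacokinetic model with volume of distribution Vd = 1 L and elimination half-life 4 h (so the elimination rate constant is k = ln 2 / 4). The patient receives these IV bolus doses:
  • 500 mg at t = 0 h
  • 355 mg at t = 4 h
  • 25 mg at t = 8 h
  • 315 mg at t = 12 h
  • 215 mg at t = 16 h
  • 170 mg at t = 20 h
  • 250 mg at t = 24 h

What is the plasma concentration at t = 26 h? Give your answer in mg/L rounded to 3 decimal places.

317.204 mg/L

k = ln 2 / 4 = 0.17329 per h
Dose 1 (500 mg at t=0 h): 500·exp(−0.17329·26) = 5.524 mg/L
Dose 2 (355 mg at t=4 h): 355·exp(−0.17329·22) = 7.844 mg/L
Dose 3 (25 mg at t=8 h): 25·exp(−0.17329·18) = 1.105 mg/L
Dose 4 (315 mg at t=12 h): 315·exp(−0.17329·14) = 27.842 mg/L
Dose 5 (215 mg at t=16 h): 215·exp(−0.17329·10) = 38.007 mg/L
Dose 6 (170 mg at t=20 h): 170·exp(−0.17329·6) = 60.104 mg/L
Dose 7 (250 mg at t=24 h): 250·exp(−0.17329·2) = 176.777 mg/L
C(26) = 5.524 + 7.844 + 1.105 + 27.842 + 38.007 + 60.104 + 176.777 = 317.204 mg/L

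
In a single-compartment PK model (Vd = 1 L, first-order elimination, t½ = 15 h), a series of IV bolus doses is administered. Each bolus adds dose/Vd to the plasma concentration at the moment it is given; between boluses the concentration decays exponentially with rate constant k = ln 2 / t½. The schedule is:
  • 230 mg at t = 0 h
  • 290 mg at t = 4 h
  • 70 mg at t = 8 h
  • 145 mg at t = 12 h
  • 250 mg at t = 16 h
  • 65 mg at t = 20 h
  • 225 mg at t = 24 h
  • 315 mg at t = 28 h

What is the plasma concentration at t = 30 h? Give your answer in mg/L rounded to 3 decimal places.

k = ln 2 / 15 = 0.04621 per h
Dose 1 (230 mg at t=0 h): 230·exp(−0.04621·30) = 57.500 mg/L
Dose 2 (290 mg at t=4 h): 290·exp(−0.04621·26) = 87.219 mg/L
Dose 3 (70 mg at t=8 h): 70·exp(−0.04621·22) = 25.327 mg/L
Dose 4 (145 mg at t=12 h): 145·exp(−0.04621·18) = 63.115 mg/L
Dose 5 (250 mg at t=16 h): 250·exp(−0.04621·14) = 130.912 mg/L
Dose 6 (65 mg at t=20 h): 65·exp(−0.04621·10) = 40.947 mg/L
Dose 7 (225 mg at t=24 h): 225·exp(−0.04621·6) = 170.518 mg/L
Dose 8 (315 mg at t=28 h): 315·exp(−0.04621·2) = 287.193 mg/L
C(30) = 57.500 + 87.219 + 25.327 + 63.115 + 130.912 + 40.947 + 170.518 + 287.193 = 862.731 mg/L

862.731 mg/L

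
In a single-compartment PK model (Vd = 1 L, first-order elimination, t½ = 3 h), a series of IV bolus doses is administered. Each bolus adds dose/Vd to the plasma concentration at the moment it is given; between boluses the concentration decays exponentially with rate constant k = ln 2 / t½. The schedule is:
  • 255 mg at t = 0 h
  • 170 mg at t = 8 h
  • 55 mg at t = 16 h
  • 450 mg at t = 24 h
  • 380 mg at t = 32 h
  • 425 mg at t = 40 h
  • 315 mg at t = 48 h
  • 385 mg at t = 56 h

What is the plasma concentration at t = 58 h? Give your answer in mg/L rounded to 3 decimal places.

281.542 mg/L

k = ln 2 / 3 = 0.23105 per h
Dose 1 (255 mg at t=0 h): 255·exp(−0.23105·58) = 0.000 mg/L
Dose 2 (170 mg at t=8 h): 170·exp(−0.23105·50) = 0.002 mg/L
Dose 3 (55 mg at t=16 h): 55·exp(−0.23105·42) = 0.003 mg/L
Dose 4 (450 mg at t=24 h): 450·exp(−0.23105·34) = 0.174 mg/L
Dose 5 (380 mg at t=32 h): 380·exp(−0.23105·26) = 0.935 mg/L
Dose 6 (425 mg at t=40 h): 425·exp(−0.23105·18) = 6.641 mg/L
Dose 7 (315 mg at t=48 h): 315·exp(−0.23105·10) = 31.252 mg/L
Dose 8 (385 mg at t=56 h): 385·exp(−0.23105·2) = 242.535 mg/L
C(58) = 0.000 + 0.002 + 0.003 + 0.174 + 0.935 + 6.641 + 31.252 + 242.535 = 281.542 mg/L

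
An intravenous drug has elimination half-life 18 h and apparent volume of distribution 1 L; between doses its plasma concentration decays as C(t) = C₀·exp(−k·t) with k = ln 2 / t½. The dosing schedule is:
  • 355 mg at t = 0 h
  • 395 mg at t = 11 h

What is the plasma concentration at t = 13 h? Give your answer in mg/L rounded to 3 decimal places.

k = ln 2 / 18 = 0.03851 per h
Dose 1 (355 mg at t=0 h): 355·exp(−0.03851·13) = 215.188 mg/L
Dose 2 (395 mg at t=11 h): 395·exp(−0.03851·2) = 365.721 mg/L
C(13) = 215.188 + 365.721 = 580.908 mg/L

580.908 mg/L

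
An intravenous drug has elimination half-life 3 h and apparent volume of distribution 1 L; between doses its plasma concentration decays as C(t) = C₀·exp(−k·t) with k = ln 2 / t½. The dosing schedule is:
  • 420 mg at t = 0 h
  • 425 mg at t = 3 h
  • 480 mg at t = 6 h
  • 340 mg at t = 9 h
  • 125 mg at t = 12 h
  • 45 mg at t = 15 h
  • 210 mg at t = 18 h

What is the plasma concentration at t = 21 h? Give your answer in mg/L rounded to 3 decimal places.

178.047 mg/L

k = ln 2 / 3 = 0.23105 per h
Dose 1 (420 mg at t=0 h): 420·exp(−0.23105·21) = 3.281 mg/L
Dose 2 (425 mg at t=3 h): 425·exp(−0.23105·18) = 6.641 mg/L
Dose 3 (480 mg at t=6 h): 480·exp(−0.23105·15) = 15.000 mg/L
Dose 4 (340 mg at t=9 h): 340·exp(−0.23105·12) = 21.250 mg/L
Dose 5 (125 mg at t=12 h): 125·exp(−0.23105·9) = 15.625 mg/L
Dose 6 (45 mg at t=15 h): 45·exp(−0.23105·6) = 11.250 mg/L
Dose 7 (210 mg at t=18 h): 210·exp(−0.23105·3) = 105.000 mg/L
C(21) = 3.281 + 6.641 + 15.000 + 21.250 + 15.625 + 11.250 + 105.000 = 178.047 mg/L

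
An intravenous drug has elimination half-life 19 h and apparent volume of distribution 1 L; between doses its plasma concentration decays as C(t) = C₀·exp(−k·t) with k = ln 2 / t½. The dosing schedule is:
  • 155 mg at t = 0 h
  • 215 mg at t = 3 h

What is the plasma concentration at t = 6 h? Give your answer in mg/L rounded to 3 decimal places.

k = ln 2 / 19 = 0.03648 per h
Dose 1 (155 mg at t=0 h): 155·exp(−0.03648·6) = 124.529 mg/L
Dose 2 (215 mg at t=3 h): 215·exp(−0.03648·3) = 192.711 mg/L
C(6) = 124.529 + 192.711 = 317.240 mg/L

317.240 mg/L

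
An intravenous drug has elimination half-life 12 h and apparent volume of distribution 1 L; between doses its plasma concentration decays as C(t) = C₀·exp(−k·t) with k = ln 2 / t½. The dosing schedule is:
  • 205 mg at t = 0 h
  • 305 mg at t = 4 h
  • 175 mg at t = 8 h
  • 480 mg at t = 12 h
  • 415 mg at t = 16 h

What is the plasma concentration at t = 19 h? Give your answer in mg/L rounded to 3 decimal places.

k = ln 2 / 12 = 0.05776 per h
Dose 1 (205 mg at t=0 h): 205·exp(−0.05776·19) = 68.411 mg/L
Dose 2 (305 mg at t=4 h): 305·exp(−0.05776·15) = 128.237 mg/L
Dose 3 (175 mg at t=8 h): 175·exp(−0.05776·11) = 92.703 mg/L
Dose 4 (480 mg at t=12 h): 480·exp(−0.05776·7) = 320.362 mg/L
Dose 5 (415 mg at t=16 h): 415·exp(−0.05776·3) = 348.972 mg/L
C(19) = 68.411 + 128.237 + 92.703 + 320.362 + 348.972 = 958.684 mg/L

958.684 mg/L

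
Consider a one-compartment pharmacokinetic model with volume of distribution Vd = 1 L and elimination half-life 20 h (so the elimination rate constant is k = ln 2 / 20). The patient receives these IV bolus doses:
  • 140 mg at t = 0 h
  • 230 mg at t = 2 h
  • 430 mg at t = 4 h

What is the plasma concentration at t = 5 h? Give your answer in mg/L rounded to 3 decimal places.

740.366 mg/L

k = ln 2 / 20 = 0.03466 per h
Dose 1 (140 mg at t=0 h): 140·exp(−0.03466·5) = 117.725 mg/L
Dose 2 (230 mg at t=2 h): 230·exp(−0.03466·3) = 207.288 mg/L
Dose 3 (430 mg at t=4 h): 430·exp(−0.03466·1) = 415.353 mg/L
C(5) = 117.725 + 207.288 + 415.353 = 740.366 mg/L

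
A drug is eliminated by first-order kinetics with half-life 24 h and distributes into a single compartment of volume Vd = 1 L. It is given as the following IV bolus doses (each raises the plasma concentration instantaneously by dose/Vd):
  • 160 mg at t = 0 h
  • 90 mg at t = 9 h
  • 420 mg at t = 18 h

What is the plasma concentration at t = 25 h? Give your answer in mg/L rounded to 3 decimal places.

k = ln 2 / 24 = 0.02888 per h
Dose 1 (160 mg at t=0 h): 160·exp(−0.02888·25) = 77.723 mg/L
Dose 2 (90 mg at t=9 h): 90·exp(−0.02888·16) = 56.696 mg/L
Dose 3 (420 mg at t=18 h): 420·exp(−0.02888·7) = 343.122 mg/L
C(25) = 77.723 + 56.696 + 343.122 = 477.541 mg/L

477.541 mg/L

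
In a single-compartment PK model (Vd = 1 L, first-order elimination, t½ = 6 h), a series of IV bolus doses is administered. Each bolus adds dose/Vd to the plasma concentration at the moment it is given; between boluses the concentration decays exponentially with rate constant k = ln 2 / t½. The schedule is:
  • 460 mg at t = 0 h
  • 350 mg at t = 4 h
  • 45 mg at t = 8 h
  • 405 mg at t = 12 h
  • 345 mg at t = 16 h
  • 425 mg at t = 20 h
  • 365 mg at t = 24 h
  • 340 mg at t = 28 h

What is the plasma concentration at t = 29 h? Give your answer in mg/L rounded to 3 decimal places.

831.281 mg/L

k = ln 2 / 6 = 0.11552 per h
Dose 1 (460 mg at t=0 h): 460·exp(−0.11552·29) = 16.135 mg/L
Dose 2 (350 mg at t=4 h): 350·exp(−0.11552·25) = 19.488 mg/L
Dose 3 (45 mg at t=8 h): 45·exp(−0.11552·21) = 3.977 mg/L
Dose 4 (405 mg at t=12 h): 405·exp(−0.11552·17) = 56.825 mg/L
Dose 5 (345 mg at t=16 h): 345·exp(−0.11552·13) = 76.840 mg/L
Dose 6 (425 mg at t=20 h): 425·exp(−0.11552·9) = 150.260 mg/L
Dose 7 (365 mg at t=24 h): 365·exp(−0.11552·5) = 204.849 mg/L
Dose 8 (340 mg at t=28 h): 340·exp(−0.11552·1) = 302.906 mg/L
C(29) = 16.135 + 19.488 + 3.977 + 56.825 + 76.840 + 150.260 + 204.849 + 302.906 = 831.281 mg/L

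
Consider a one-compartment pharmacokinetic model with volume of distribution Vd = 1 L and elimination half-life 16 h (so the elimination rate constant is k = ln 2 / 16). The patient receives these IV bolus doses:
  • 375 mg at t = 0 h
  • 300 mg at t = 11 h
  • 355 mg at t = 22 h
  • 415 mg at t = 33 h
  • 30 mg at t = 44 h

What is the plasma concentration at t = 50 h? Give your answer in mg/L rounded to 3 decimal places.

k = ln 2 / 16 = 0.04332 per h
Dose 1 (375 mg at t=0 h): 375·exp(−0.04332·50) = 42.985 mg/L
Dose 2 (300 mg at t=11 h): 300·exp(−0.04332·39) = 55.381 mg/L
Dose 3 (355 mg at t=22 h): 355·exp(−0.04332·28) = 105.542 mg/L
Dose 4 (415 mg at t=33 h): 415·exp(−0.04332·17) = 198.703 mg/L
Dose 5 (30 mg at t=44 h): 30·exp(−0.04332·6) = 23.133 mg/L
C(50) = 42.985 + 55.381 + 105.542 + 198.703 + 23.133 = 425.744 mg/L

425.744 mg/L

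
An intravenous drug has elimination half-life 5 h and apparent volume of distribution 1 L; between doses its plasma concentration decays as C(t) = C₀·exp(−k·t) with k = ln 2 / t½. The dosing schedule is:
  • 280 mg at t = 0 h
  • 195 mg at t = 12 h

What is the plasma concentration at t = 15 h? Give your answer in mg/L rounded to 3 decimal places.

163.652 mg/L

k = ln 2 / 5 = 0.13863 per h
Dose 1 (280 mg at t=0 h): 280·exp(−0.13863·15) = 35.000 mg/L
Dose 2 (195 mg at t=12 h): 195·exp(−0.13863·3) = 128.652 mg/L
C(15) = 35.000 + 128.652 = 163.652 mg/L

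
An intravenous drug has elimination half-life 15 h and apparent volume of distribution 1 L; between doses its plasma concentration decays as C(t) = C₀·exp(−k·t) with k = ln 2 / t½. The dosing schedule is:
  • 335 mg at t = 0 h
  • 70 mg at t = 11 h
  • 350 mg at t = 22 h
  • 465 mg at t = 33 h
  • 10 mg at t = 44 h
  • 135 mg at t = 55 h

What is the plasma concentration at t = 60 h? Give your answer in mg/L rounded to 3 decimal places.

k = ln 2 / 15 = 0.04621 per h
Dose 1 (335 mg at t=0 h): 335·exp(−0.04621·60) = 20.938 mg/L
Dose 2 (70 mg at t=11 h): 70·exp(−0.04621·49) = 7.273 mg/L
Dose 3 (350 mg at t=22 h): 350·exp(−0.04621·38) = 60.459 mg/L
Dose 4 (465 mg at t=33 h): 465·exp(−0.04621·27) = 133.536 mg/L
Dose 5 (10 mg at t=44 h): 10·exp(−0.04621·16) = 4.774 mg/L
Dose 6 (135 mg at t=55 h): 135·exp(−0.04621·5) = 107.150 mg/L
C(60) = 20.938 + 7.273 + 60.459 + 133.536 + 4.774 + 107.150 = 334.129 mg/L

334.129 mg/L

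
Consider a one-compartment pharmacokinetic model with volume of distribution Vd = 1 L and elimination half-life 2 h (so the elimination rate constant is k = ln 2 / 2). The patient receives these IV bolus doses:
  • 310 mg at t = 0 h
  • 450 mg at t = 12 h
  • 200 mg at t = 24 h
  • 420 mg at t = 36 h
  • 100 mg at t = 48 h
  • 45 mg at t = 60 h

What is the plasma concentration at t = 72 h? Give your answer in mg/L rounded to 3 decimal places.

0.729 mg/L

k = ln 2 / 2 = 0.34657 per h
Dose 1 (310 mg at t=0 h): 310·exp(−0.34657·72) = 0.000 mg/L
Dose 2 (450 mg at t=12 h): 450·exp(−0.34657·60) = 0.000 mg/L
Dose 3 (200 mg at t=24 h): 200·exp(−0.34657·48) = 0.000 mg/L
Dose 4 (420 mg at t=36 h): 420·exp(−0.34657·36) = 0.002 mg/L
Dose 5 (100 mg at t=48 h): 100·exp(−0.34657·24) = 0.024 mg/L
Dose 6 (45 mg at t=60 h): 45·exp(−0.34657·12) = 0.703 mg/L
C(72) = 0.000 + 0.000 + 0.000 + 0.002 + 0.024 + 0.703 = 0.729 mg/L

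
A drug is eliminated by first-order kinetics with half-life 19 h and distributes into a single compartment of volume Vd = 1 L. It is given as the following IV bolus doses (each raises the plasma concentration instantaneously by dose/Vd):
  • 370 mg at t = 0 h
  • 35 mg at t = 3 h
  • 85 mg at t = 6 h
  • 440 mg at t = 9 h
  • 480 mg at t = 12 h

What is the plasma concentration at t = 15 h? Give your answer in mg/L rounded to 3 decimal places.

k = ln 2 / 19 = 0.03648 per h
Dose 1 (370 mg at t=0 h): 370·exp(−0.03648·15) = 214.065 mg/L
Dose 2 (35 mg at t=3 h): 35·exp(−0.03648·12) = 22.591 mg/L
Dose 3 (85 mg at t=6 h): 85·exp(−0.03648·9) = 61.210 mg/L
Dose 4 (440 mg at t=9 h): 440·exp(−0.03648·6) = 353.501 mg/L
Dose 5 (480 mg at t=12 h): 480·exp(−0.03648·3) = 430.239 mg/L
C(15) = 214.065 + 22.591 + 61.210 + 353.501 + 430.239 = 1081.608 mg/L

1081.608 mg/L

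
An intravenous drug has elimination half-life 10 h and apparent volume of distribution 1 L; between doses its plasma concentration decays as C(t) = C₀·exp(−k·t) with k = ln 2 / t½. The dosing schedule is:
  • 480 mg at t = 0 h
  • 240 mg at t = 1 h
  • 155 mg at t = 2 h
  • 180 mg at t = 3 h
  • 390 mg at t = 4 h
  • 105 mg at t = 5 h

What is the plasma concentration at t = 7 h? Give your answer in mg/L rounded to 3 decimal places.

k = ln 2 / 10 = 0.06931 per h
Dose 1 (480 mg at t=0 h): 480·exp(−0.06931·7) = 295.475 mg/L
Dose 2 (240 mg at t=1 h): 240·exp(−0.06931·6) = 158.341 mg/L
Dose 3 (155 mg at t=2 h): 155·exp(−0.06931·5) = 109.602 mg/L
Dose 4 (180 mg at t=3 h): 180·exp(−0.06931·4) = 136.414 mg/L
Dose 5 (390 mg at t=4 h): 390·exp(−0.06931·3) = 316.778 mg/L
Dose 6 (105 mg at t=5 h): 105·exp(−0.06931·2) = 91.408 mg/L
C(7) = 295.475 + 158.341 + 109.602 + 136.414 + 316.778 + 91.408 = 1108.018 mg/L

1108.018 mg/L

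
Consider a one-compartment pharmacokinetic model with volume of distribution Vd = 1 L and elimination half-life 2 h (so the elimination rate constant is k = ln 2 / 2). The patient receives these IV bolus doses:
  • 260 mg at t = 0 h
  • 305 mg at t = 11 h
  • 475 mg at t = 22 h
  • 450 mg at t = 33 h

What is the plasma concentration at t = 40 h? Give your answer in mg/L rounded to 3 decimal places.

k = ln 2 / 2 = 0.34657 per h
Dose 1 (260 mg at t=0 h): 260·exp(−0.34657·40) = 0.000 mg/L
Dose 2 (305 mg at t=11 h): 305·exp(−0.34657·29) = 0.013 mg/L
Dose 3 (475 mg at t=22 h): 475·exp(−0.34657·18) = 0.928 mg/L
Dose 4 (450 mg at t=33 h): 450·exp(−0.34657·7) = 39.775 mg/L
C(40) = 0.000 + 0.013 + 0.928 + 39.775 = 40.716 mg/L

40.716 mg/L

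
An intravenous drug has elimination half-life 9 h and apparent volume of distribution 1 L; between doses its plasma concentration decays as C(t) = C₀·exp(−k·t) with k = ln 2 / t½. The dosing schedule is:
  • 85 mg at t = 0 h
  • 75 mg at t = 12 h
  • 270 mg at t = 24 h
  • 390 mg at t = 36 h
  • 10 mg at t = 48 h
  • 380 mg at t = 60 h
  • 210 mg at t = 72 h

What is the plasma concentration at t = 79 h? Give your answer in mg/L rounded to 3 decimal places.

k = ln 2 / 9 = 0.07702 per h
Dose 1 (85 mg at t=0 h): 85·exp(−0.07702·79) = 0.194 mg/L
Dose 2 (75 mg at t=12 h): 75·exp(−0.07702·67) = 0.431 mg/L
Dose 3 (270 mg at t=24 h): 270·exp(−0.07702·55) = 3.906 mg/L
Dose 4 (390 mg at t=36 h): 390·exp(−0.07702·43) = 14.217 mg/L
Dose 5 (10 mg at t=48 h): 10·exp(−0.07702·31) = 0.919 mg/L
Dose 6 (380 mg at t=60 h): 380·exp(−0.07702·19) = 87.958 mg/L
Dose 7 (210 mg at t=72 h): 210·exp(−0.07702·7) = 122.486 mg/L
C(79) = 0.194 + 0.431 + 3.906 + 14.217 + 0.919 + 87.958 + 122.486 = 230.110 mg/L

230.110 mg/L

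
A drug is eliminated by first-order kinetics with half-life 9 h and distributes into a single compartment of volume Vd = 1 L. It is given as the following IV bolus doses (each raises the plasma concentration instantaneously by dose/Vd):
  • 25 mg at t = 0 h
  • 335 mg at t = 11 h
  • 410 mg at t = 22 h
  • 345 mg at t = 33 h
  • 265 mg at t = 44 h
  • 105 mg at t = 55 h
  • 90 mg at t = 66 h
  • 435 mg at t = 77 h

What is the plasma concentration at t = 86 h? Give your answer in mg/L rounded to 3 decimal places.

k = ln 2 / 9 = 0.07702 per h
Dose 1 (25 mg at t=0 h): 25·exp(−0.07702·86) = 0.033 mg/L
Dose 2 (335 mg at t=11 h): 335·exp(−0.07702·75) = 1.039 mg/L
Dose 3 (410 mg at t=22 h): 410·exp(−0.07702·64) = 2.966 mg/L
Dose 4 (345 mg at t=33 h): 345·exp(−0.07702·53) = 5.822 mg/L
Dose 5 (265 mg at t=44 h): 265·exp(−0.07702·42) = 10.434 mg/L
Dose 6 (105 mg at t=55 h): 105·exp(−0.07702·31) = 9.645 mg/L
Dose 7 (90 mg at t=66 h): 90·exp(−0.07702·20) = 19.288 mg/L
Dose 8 (435 mg at t=77 h): 435·exp(−0.07702·9) = 217.500 mg/L
C(86) = 0.033 + 1.039 + 2.966 + 5.822 + 10.434 + 9.645 + 19.288 + 217.500 = 266.727 mg/L

266.727 mg/L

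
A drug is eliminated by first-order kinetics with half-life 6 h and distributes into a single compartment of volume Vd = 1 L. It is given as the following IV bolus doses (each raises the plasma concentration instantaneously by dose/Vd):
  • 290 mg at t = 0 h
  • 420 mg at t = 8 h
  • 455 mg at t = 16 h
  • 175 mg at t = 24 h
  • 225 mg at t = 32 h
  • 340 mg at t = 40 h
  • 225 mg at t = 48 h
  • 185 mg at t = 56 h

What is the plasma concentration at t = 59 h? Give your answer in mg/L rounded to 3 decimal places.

k = ln 2 / 6 = 0.11552 per h
Dose 1 (290 mg at t=0 h): 290·exp(−0.11552·59) = 0.318 mg/L
Dose 2 (420 mg at t=8 h): 420·exp(−0.11552·51) = 1.160 mg/L
Dose 3 (455 mg at t=16 h): 455·exp(−0.11552·43) = 3.167 mg/L
Dose 4 (175 mg at t=24 h): 175·exp(−0.11552·35) = 3.069 mg/L
Dose 5 (225 mg at t=32 h): 225·exp(−0.11552·27) = 9.944 mg/L
Dose 6 (340 mg at t=40 h): 340·exp(−0.11552·19) = 37.863 mg/L
Dose 7 (225 mg at t=48 h): 225·exp(−0.11552·11) = 63.138 mg/L
Dose 8 (185 mg at t=56 h): 185·exp(−0.11552·3) = 130.815 mg/L
C(59) = 0.318 + 1.160 + 3.167 + 3.069 + 9.944 + 37.863 + 63.138 + 130.815 = 249.474 mg/L

249.474 mg/L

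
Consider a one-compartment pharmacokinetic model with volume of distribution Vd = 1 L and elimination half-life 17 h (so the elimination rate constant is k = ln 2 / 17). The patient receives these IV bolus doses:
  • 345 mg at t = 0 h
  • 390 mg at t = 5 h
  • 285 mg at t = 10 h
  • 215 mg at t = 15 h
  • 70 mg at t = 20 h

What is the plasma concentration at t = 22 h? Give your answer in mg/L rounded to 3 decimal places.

736.545 mg/L

k = ln 2 / 17 = 0.04077 per h
Dose 1 (345 mg at t=0 h): 345·exp(−0.04077·22) = 140.686 mg/L
Dose 2 (390 mg at t=5 h): 390·exp(−0.04077·17) = 195.000 mg/L
Dose 3 (285 mg at t=10 h): 285·exp(−0.04077·12) = 174.724 mg/L
Dose 4 (215 mg at t=15 h): 215·exp(−0.04077·7) = 161.616 mg/L
Dose 5 (70 mg at t=20 h): 70·exp(−0.04077·2) = 64.518 mg/L
C(22) = 140.686 + 195.000 + 174.724 + 161.616 + 64.518 = 736.545 mg/L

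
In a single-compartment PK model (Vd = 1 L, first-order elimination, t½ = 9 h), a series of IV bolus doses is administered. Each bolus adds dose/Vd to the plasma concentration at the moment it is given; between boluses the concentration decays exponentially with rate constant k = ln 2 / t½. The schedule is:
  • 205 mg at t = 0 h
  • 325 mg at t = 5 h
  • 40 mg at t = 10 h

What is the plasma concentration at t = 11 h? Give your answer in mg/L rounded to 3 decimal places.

329.640 mg/L

k = ln 2 / 9 = 0.07702 per h
Dose 1 (205 mg at t=0 h): 205·exp(−0.07702·11) = 87.868 mg/L
Dose 2 (325 mg at t=5 h): 325·exp(−0.07702·6) = 204.737 mg/L
Dose 3 (40 mg at t=10 h): 40·exp(−0.07702·1) = 37.035 mg/L
C(11) = 87.868 + 204.737 + 37.035 = 329.640 mg/L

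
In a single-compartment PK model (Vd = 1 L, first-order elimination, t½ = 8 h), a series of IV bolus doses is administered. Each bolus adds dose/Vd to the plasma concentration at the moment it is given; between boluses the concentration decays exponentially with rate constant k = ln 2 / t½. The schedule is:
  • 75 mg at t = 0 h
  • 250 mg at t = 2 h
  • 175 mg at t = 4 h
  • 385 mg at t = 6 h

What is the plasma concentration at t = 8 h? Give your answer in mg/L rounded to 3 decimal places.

633.640 mg/L

k = ln 2 / 8 = 0.08664 per h
Dose 1 (75 mg at t=0 h): 75·exp(−0.08664·8) = 37.500 mg/L
Dose 2 (250 mg at t=2 h): 250·exp(−0.08664·6) = 148.651 mg/L
Dose 3 (175 mg at t=4 h): 175·exp(−0.08664·4) = 123.744 mg/L
Dose 4 (385 mg at t=6 h): 385·exp(−0.08664·2) = 323.745 mg/L
C(8) = 37.500 + 148.651 + 123.744 + 323.745 = 633.640 mg/L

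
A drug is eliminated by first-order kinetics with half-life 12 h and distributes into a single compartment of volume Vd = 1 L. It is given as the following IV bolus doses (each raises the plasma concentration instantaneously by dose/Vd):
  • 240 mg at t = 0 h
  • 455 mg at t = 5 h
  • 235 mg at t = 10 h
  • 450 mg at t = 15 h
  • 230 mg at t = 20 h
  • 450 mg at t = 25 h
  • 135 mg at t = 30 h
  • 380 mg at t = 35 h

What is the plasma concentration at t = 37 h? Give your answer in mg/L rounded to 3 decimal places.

1015.450 mg/L

k = ln 2 / 12 = 0.05776 per h
Dose 1 (240 mg at t=0 h): 240·exp(−0.05776·37) = 28.316 mg/L
Dose 2 (455 mg at t=5 h): 455·exp(−0.05776·32) = 71.658 mg/L
Dose 3 (235 mg at t=10 h): 235·exp(−0.05776·27) = 49.403 mg/L
Dose 4 (450 mg at t=15 h): 450·exp(−0.05776·22) = 126.277 mg/L
Dose 5 (230 mg at t=20 h): 230·exp(−0.05776·17) = 86.153 mg/L
Dose 6 (450 mg at t=25 h): 450·exp(−0.05776·12) = 225.000 mg/L
Dose 7 (135 mg at t=30 h): 135·exp(−0.05776·7) = 90.102 mg/L
Dose 8 (380 mg at t=35 h): 380·exp(−0.05776·2) = 338.542 mg/L
C(37) = 28.316 + 71.658 + 49.403 + 126.277 + 86.153 + 225.000 + 90.102 + 338.542 = 1015.450 mg/L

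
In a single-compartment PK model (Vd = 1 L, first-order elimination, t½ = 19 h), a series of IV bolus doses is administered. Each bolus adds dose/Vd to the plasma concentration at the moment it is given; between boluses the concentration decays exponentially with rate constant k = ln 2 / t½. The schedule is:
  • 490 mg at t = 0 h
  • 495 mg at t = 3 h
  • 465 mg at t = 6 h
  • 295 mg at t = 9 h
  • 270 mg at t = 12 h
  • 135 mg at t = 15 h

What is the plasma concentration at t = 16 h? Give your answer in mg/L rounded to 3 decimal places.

k = ln 2 / 19 = 0.03648 per h
Dose 1 (490 mg at t=0 h): 490·exp(−0.03648·16) = 273.336 mg/L
Dose 2 (495 mg at t=3 h): 495·exp(−0.03648·13) = 308.061 mg/L
Dose 3 (465 mg at t=6 h): 465·exp(−0.03648·10) = 322.861 mg/L
Dose 4 (295 mg at t=9 h): 295·exp(−0.03648·7) = 228.516 mg/L
Dose 5 (270 mg at t=12 h): 270·exp(−0.03648·4) = 233.340 mg/L
Dose 6 (135 mg at t=15 h): 135·exp(−0.03648·1) = 130.164 mg/L
C(16) = 273.336 + 308.061 + 322.861 + 228.516 + 233.340 + 130.164 = 1496.278 mg/L

1496.278 mg/L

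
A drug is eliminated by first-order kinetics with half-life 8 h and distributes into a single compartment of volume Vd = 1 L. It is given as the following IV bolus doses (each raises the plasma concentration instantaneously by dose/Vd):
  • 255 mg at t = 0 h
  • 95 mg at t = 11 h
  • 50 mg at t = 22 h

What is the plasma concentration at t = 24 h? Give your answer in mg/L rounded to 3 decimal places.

104.720 mg/L

k = ln 2 / 8 = 0.08664 per h
Dose 1 (255 mg at t=0 h): 255·exp(−0.08664·24) = 31.875 mg/L
Dose 2 (95 mg at t=11 h): 95·exp(−0.08664·13) = 30.800 mg/L
Dose 3 (50 mg at t=22 h): 50·exp(−0.08664·2) = 42.045 mg/L
C(24) = 31.875 + 30.800 + 42.045 = 104.720 mg/L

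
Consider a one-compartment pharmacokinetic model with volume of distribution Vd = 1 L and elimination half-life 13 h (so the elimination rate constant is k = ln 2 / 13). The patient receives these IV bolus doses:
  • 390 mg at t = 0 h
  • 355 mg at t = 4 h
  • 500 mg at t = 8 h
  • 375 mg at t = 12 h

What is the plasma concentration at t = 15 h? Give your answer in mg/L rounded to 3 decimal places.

k = ln 2 / 13 = 0.05332 per h
Dose 1 (390 mg at t=0 h): 390·exp(−0.05332·15) = 175.276 mg/L
Dose 2 (355 mg at t=4 h): 355·exp(−0.05332·11) = 197.474 mg/L
Dose 3 (500 mg at t=8 h): 500·exp(−0.05332·7) = 344.252 mg/L
Dose 4 (375 mg at t=12 h): 375·exp(−0.05332·3) = 319.568 mg/L
C(15) = 175.276 + 197.474 + 344.252 + 319.568 = 1036.570 mg/L

1036.570 mg/L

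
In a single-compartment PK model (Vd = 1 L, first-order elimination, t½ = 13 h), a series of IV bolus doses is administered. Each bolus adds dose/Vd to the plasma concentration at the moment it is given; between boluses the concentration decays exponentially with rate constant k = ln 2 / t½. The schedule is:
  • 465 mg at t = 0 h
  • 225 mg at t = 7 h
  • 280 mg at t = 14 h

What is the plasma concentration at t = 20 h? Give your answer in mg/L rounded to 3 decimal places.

k = ln 2 / 13 = 0.05332 per h
Dose 1 (465 mg at t=0 h): 465·exp(−0.05332·20) = 160.077 mg/L
Dose 2 (225 mg at t=7 h): 225·exp(−0.05332·13) = 112.500 mg/L
Dose 3 (280 mg at t=14 h): 280·exp(−0.05332·6) = 203.339 mg/L
C(20) = 160.077 + 112.500 + 203.339 = 475.917 mg/L

475.917 mg/L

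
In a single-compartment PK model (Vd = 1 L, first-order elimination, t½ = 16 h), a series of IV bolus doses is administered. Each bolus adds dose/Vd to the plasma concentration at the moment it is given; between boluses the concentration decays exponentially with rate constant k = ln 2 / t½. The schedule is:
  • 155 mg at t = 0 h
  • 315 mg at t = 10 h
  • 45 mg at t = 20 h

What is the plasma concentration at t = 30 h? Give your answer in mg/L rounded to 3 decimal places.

203.877 mg/L

k = ln 2 / 16 = 0.04332 per h
Dose 1 (155 mg at t=0 h): 155·exp(−0.04332·30) = 42.257 mg/L
Dose 2 (315 mg at t=10 h): 315·exp(−0.04332·20) = 132.441 mg/L
Dose 3 (45 mg at t=20 h): 45·exp(−0.04332·10) = 29.179 mg/L
C(30) = 42.257 + 132.441 + 29.179 = 203.877 mg/L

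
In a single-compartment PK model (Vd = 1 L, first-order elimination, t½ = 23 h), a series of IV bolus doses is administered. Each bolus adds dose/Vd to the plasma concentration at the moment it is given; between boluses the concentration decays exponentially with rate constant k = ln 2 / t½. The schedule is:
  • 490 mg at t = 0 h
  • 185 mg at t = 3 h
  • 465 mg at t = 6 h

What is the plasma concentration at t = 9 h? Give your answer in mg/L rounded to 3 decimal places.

952.797 mg/L

k = ln 2 / 23 = 0.03014 per h
Dose 1 (490 mg at t=0 h): 490·exp(−0.03014·9) = 373.596 mg/L
Dose 2 (185 mg at t=3 h): 185·exp(−0.03014·6) = 154.398 mg/L
Dose 3 (465 mg at t=6 h): 465·exp(−0.03014·3) = 424.804 mg/L
C(9) = 373.596 + 154.398 + 424.804 = 952.797 mg/L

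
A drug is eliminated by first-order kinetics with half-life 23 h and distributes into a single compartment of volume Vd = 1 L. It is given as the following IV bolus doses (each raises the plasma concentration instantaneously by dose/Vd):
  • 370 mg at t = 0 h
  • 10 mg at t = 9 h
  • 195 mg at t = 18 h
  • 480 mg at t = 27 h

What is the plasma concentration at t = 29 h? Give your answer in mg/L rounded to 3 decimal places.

k = ln 2 / 23 = 0.03014 per h
Dose 1 (370 mg at t=0 h): 370·exp(−0.03014·29) = 154.398 mg/L
Dose 2 (10 mg at t=9 h): 10·exp(−0.03014·20) = 5.473 mg/L
Dose 3 (195 mg at t=18 h): 195·exp(−0.03014·11) = 139.979 mg/L
Dose 4 (480 mg at t=27 h): 480·exp(−0.03014·2) = 451.923 mg/L
C(29) = 154.398 + 5.473 + 139.979 + 451.923 = 751.774 mg/L

751.774 mg/L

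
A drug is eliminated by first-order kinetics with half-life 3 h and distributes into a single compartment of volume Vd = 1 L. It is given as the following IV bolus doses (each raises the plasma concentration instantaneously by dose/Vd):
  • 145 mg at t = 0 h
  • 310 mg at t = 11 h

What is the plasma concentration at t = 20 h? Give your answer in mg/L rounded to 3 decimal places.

40.177 mg/L

k = ln 2 / 3 = 0.23105 per h
Dose 1 (145 mg at t=0 h): 145·exp(−0.23105·20) = 1.427 mg/L
Dose 2 (310 mg at t=11 h): 310·exp(−0.23105·9) = 38.750 mg/L
C(20) = 1.427 + 38.750 = 40.177 mg/L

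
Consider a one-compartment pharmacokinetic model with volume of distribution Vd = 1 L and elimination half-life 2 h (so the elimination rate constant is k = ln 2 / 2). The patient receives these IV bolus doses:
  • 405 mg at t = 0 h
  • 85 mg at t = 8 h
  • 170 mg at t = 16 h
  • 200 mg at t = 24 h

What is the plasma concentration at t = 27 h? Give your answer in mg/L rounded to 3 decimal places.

74.620 mg/L

k = ln 2 / 2 = 0.34657 per h
Dose 1 (405 mg at t=0 h): 405·exp(−0.34657·27) = 0.035 mg/L
Dose 2 (85 mg at t=8 h): 85·exp(−0.34657·19) = 0.117 mg/L
Dose 3 (170 mg at t=16 h): 170·exp(−0.34657·11) = 3.757 mg/L
Dose 4 (200 mg at t=24 h): 200·exp(−0.34657·3) = 70.711 mg/L
C(27) = 0.035 + 0.117 + 3.757 + 70.711 = 74.620 mg/L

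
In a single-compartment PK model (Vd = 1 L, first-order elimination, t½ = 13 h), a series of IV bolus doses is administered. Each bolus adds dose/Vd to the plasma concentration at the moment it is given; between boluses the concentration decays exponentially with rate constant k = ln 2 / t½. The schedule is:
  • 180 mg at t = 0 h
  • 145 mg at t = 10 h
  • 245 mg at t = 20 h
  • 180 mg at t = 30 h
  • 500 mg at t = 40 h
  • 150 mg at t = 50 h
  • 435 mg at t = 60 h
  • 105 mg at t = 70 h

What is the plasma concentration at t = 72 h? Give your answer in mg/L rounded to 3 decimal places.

504.659 mg/L

k = ln 2 / 13 = 0.05332 per h
Dose 1 (180 mg at t=0 h): 180·exp(−0.05332·72) = 3.873 mg/L
Dose 2 (145 mg at t=10 h): 145·exp(−0.05332·62) = 5.317 mg/L
Dose 3 (245 mg at t=20 h): 245·exp(−0.05332·52) = 15.312 mg/L
Dose 4 (180 mg at t=30 h): 180·exp(−0.05332·42) = 19.174 mg/L
Dose 5 (500 mg at t=40 h): 500·exp(−0.05332·32) = 90.776 mg/L
Dose 6 (150 mg at t=50 h): 150·exp(−0.05332·22) = 46.415 mg/L
Dose 7 (435 mg at t=60 h): 435·exp(−0.05332·12) = 229.412 mg/L
Dose 8 (105 mg at t=70 h): 105·exp(−0.05332·2) = 94.379 mg/L
C(72) = 3.873 + 5.317 + 15.312 + 19.174 + 90.776 + 46.415 + 229.412 + 94.379 = 504.659 mg/L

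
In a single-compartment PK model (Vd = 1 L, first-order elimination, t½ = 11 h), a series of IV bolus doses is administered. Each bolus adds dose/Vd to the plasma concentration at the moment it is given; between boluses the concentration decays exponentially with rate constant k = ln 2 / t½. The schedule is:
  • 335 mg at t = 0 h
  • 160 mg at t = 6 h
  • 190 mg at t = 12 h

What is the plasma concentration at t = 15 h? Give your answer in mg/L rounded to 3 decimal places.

k = ln 2 / 11 = 0.06301 per h
Dose 1 (335 mg at t=0 h): 335·exp(−0.06301·15) = 130.182 mg/L
Dose 2 (160 mg at t=6 h): 160·exp(−0.06301·9) = 90.745 mg/L
Dose 3 (190 mg at t=12 h): 190·exp(−0.06301·3) = 157.273 mg/L
C(15) = 130.182 + 90.745 + 157.273 = 378.200 mg/L

378.200 mg/L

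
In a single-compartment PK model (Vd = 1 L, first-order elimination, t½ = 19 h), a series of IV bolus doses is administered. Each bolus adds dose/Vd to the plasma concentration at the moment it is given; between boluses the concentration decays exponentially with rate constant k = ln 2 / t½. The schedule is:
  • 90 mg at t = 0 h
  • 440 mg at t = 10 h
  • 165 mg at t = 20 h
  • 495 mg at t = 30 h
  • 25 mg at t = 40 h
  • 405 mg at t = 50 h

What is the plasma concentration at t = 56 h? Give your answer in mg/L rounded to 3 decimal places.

669.245 mg/L

k = ln 2 / 19 = 0.03648 per h
Dose 1 (90 mg at t=0 h): 90·exp(−0.03648·56) = 11.668 mg/L
Dose 2 (440 mg at t=10 h): 440·exp(−0.03648·46) = 82.157 mg/L
Dose 3 (165 mg at t=20 h): 165·exp(−0.03648·36) = 44.372 mg/L
Dose 4 (495 mg at t=30 h): 495·exp(−0.03648·26) = 191.721 mg/L
Dose 5 (25 mg at t=40 h): 25·exp(−0.03648·16) = 13.946 mg/L
Dose 6 (405 mg at t=50 h): 405·exp(−0.03648·6) = 325.382 mg/L
C(56) = 11.668 + 82.157 + 44.372 + 191.721 + 13.946 + 325.382 = 669.245 mg/L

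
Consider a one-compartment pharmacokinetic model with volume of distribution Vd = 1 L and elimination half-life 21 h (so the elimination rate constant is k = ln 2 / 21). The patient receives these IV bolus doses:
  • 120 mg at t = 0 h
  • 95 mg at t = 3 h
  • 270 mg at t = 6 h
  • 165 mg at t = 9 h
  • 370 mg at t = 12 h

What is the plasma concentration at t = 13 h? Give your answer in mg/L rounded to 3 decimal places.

k = ln 2 / 21 = 0.03301 per h
Dose 1 (120 mg at t=0 h): 120·exp(−0.03301·13) = 78.132 mg/L
Dose 2 (95 mg at t=3 h): 95·exp(−0.03301·10) = 68.293 mg/L
Dose 3 (270 mg at t=6 h): 270·exp(−0.03301·7) = 214.299 mg/L
Dose 4 (165 mg at t=9 h): 165·exp(−0.03301·4) = 144.592 mg/L
Dose 5 (370 mg at t=12 h): 370·exp(−0.03301·1) = 357.987 mg/L
C(13) = 78.132 + 68.293 + 214.299 + 144.592 + 357.987 = 863.303 mg/L

863.303 mg/L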